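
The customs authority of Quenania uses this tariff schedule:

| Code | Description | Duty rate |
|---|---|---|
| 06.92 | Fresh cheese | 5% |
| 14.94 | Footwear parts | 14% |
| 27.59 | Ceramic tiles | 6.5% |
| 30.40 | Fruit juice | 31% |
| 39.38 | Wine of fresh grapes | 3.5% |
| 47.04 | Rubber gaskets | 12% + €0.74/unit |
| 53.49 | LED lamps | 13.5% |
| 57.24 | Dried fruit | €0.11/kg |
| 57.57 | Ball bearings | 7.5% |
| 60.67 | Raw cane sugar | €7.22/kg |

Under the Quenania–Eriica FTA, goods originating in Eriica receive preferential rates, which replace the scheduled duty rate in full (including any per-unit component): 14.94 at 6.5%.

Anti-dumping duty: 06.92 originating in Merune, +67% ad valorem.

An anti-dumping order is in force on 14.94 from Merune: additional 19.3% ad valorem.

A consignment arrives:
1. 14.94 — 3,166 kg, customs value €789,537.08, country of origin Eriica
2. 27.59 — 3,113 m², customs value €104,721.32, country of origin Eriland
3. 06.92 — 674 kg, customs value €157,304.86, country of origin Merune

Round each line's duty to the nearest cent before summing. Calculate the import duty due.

Line 1 (14.94, Eriica, 3,166 kg, €789,537.08):
Base rate for 14.94 is 14%.
Origin Eriica qualifies under the Quenania–Eriica agreement and 14.94 is covered: preferential rate 6.5% applies instead.
The additional-duty order on 14.94 targets Merune, not Eriica; it does not apply.
Duty = €789,537.08 × 6.5% = €51,319.91.
Line 2 (27.59, Eriland, 3,113 m², €104,721.32):
Base rate for 27.59 is 6.5%.
Duty = €104,721.32 × 6.5% = €6,806.89.
Line 3 (06.92, Merune, 674 kg, €157,304.86):
Base rate for 06.92 is 5%.
Additional duty on 06.92 from Merune: +67%. Applied ad valorem rate: 5% + 67% = 72%.
Duty = €157,304.86 × 72% = €113,259.50.
Total = €51,319.91 + €6,806.89 + €113,259.50 = €171,386.30.

€171,386.30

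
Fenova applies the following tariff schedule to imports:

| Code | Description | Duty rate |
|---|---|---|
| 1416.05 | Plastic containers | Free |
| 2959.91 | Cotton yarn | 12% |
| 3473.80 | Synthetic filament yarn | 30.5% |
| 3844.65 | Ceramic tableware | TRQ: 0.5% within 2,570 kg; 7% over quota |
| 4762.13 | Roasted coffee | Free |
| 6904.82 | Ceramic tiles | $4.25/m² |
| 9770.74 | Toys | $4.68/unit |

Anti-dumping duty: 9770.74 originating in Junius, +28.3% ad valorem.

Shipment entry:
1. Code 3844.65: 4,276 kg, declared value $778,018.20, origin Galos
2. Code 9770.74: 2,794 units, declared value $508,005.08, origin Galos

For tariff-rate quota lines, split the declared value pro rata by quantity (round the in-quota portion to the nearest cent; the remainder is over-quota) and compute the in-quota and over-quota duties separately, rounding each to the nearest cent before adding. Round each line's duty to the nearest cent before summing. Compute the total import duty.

$37,142.45

Line 1 (3844.65, Galos, 4,276 kg, $778,018.20):
Code 3844.65 is under a tariff-rate quota (threshold 2,570 kg). In-quota: 2,570 kg at 0.5%; over-quota: 1,706 kg at 7%.
Pro-rata value split: in-quota = $778,018.20 × 2,570/4,276 = $467,611.50; over-quota = $778,018.20 − $467,611.50 = $310,406.70.
In-quota duty = $467,611.50 × 0.5% = $2,338.06. Over-quota duty = $310,406.70 × 7% = $21,728.47.
Line duty = $2,338.06 + $21,728.47 = $24,066.53.
Line 2 (9770.74, Galos, 2,794 units, $508,005.08):
Base rate for 9770.74 is $4.68/unit.
The additional-duty order on 9770.74 targets Junius, not Galos; it does not apply.
Duty = 2,794 × $4.68 = $13,075.92.
Total = $24,066.53 + $13,075.92 = $37,142.45.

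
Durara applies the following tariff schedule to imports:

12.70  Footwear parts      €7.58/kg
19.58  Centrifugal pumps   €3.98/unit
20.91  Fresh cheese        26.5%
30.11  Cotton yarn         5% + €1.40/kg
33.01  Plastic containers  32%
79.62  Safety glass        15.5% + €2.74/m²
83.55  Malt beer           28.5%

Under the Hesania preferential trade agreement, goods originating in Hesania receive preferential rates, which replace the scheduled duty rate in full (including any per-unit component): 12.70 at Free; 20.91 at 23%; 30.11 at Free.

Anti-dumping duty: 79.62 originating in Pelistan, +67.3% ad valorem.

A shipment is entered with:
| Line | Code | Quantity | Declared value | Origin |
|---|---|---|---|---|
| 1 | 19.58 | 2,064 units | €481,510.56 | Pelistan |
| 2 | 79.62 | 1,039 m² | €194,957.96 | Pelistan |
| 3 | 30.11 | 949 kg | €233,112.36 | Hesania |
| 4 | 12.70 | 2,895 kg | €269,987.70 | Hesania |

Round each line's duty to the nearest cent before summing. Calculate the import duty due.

Line 1 (19.58, Pelistan, 2,064 units, €481,510.56):
Base rate for 19.58 is €3.98/unit.
Duty = 2,064 × €3.98 = €8,214.72.
Line 2 (79.62, Pelistan, 1,039 m², €194,957.96):
Base rate for 79.62 is 15.5% + €2.74/m².
Additional duty on 79.62 from Pelistan: +67.3%. Applied ad valorem rate: 15.5% + 67.3% = 82.8%.
Duty = €194,957.96 × 82.8% + 1,039 × €2.74 = €164,272.05.
Line 3 (30.11, Hesania, 949 kg, €233,112.36):
Base rate for 30.11 is 5% + €1.40/kg.
Origin Hesania qualifies under the Durara–Hesania agreement and 30.11 is covered: preferential rate Free applies instead.
Duty = €233,112.36 × 0% = €0.00.
Line 4 (12.70, Hesania, 2,895 kg, €269,987.70):
Base rate for 12.70 is €7.58/kg.
Origin Hesania qualifies under the Durara–Hesania agreement and 12.70 is covered: preferential rate Free applies instead.
Duty = €269,987.70 × 0% = €0.00.
Total = €8,214.72 + €164,272.05 + €0.00 + €0.00 = €172,486.77.

€172,486.77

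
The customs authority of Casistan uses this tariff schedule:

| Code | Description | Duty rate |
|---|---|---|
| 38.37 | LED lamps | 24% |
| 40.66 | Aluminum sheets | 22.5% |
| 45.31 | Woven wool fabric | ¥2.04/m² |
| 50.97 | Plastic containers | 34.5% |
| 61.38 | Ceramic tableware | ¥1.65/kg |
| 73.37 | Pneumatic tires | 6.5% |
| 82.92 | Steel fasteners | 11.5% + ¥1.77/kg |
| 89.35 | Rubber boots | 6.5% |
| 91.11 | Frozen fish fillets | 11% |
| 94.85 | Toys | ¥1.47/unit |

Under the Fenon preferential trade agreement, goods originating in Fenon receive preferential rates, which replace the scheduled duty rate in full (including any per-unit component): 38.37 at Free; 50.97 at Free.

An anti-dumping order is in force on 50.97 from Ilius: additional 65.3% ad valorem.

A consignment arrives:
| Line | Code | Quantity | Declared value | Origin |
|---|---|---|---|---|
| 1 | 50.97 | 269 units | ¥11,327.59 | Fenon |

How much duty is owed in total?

Line 1 (50.97, Fenon, 269 units, ¥11,327.59):
Base rate for 50.97 is 34.5%.
Origin Fenon qualifies under the Casistan–Fenon agreement and 50.97 is covered: preferential rate Free applies instead.
The additional-duty order on 50.97 targets Ilius, not Fenon; it does not apply.
Duty = ¥11,327.59 × 0% = ¥0.00.

¥0.00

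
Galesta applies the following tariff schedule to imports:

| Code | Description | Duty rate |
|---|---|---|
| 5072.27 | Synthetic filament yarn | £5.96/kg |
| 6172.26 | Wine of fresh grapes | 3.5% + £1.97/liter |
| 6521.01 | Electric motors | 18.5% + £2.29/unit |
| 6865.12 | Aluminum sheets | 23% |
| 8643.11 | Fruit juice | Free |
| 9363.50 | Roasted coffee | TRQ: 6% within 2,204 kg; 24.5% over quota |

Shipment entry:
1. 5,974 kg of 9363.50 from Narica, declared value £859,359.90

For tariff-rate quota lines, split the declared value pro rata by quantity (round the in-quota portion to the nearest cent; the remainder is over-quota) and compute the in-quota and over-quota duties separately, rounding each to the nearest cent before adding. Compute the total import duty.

Line 1 (9363.50, Narica, 5,974 kg, £859,359.90):
Code 9363.50 is under a tariff-rate quota (threshold 2,204 kg). In-quota: 2,204 kg at 6%; over-quota: 3,770 kg at 24.5%.
Pro-rata value split: in-quota = £859,359.90 × 2,204/5,974 = £317,045.40; over-quota = £859,359.90 − £317,045.40 = £542,314.50.
In-quota duty = £317,045.40 × 6% = £19,022.72. Over-quota duty = £542,314.50 × 24.5% = £132,867.05.
Line duty = £19,022.72 + £132,867.05 = £151,889.77.

£151,889.77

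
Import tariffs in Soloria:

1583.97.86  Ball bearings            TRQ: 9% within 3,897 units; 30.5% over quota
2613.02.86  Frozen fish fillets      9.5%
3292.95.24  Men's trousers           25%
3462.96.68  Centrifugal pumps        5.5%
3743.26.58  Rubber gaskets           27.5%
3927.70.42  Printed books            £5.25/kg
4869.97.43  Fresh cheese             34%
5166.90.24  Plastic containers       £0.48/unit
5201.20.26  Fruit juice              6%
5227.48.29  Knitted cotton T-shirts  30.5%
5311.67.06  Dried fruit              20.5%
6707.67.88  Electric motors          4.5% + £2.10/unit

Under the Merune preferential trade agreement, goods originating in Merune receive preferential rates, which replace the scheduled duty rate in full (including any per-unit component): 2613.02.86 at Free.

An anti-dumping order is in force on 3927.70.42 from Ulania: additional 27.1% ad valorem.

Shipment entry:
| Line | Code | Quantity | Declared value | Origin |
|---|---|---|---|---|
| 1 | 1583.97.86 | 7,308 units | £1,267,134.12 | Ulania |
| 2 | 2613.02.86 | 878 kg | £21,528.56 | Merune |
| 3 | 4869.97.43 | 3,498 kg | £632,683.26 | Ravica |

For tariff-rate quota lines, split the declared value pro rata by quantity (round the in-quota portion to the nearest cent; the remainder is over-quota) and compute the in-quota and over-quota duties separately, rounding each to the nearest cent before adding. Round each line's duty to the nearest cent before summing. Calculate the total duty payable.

£456,312.53

Line 1 (1583.97.86, Ulania, 7,308 units, £1,267,134.12):
Code 1583.97.86 is under a tariff-rate quota (threshold 3,897 units). In-quota: 3,897 units at 9%; over-quota: 3,411 units at 30.5%.
Pro-rata value split: in-quota = £1,267,134.12 × 3,897/7,308 = £675,700.83; over-quota = £1,267,134.12 − £675,700.83 = £591,433.29.
In-quota duty = £675,700.83 × 9% = £60,813.07. Over-quota duty = £591,433.29 × 30.5% = £180,387.15.
Line duty = £60,813.07 + £180,387.15 = £241,200.22.
Line 2 (2613.02.86, Merune, 878 kg, £21,528.56):
Base rate for 2613.02.86 is 9.5%.
Origin Merune qualifies under the Soloria–Merune agreement and 2613.02.86 is covered: preferential rate Free applies instead.
Duty = £21,528.56 × 0% = £0.00.
Line 3 (4869.97.43, Ravica, 3,498 kg, £632,683.26):
Base rate for 4869.97.43 is 34%.
Duty = £632,683.26 × 34% = £215,112.31.
Total = £241,200.22 + £0.00 + £215,112.31 = £456,312.53.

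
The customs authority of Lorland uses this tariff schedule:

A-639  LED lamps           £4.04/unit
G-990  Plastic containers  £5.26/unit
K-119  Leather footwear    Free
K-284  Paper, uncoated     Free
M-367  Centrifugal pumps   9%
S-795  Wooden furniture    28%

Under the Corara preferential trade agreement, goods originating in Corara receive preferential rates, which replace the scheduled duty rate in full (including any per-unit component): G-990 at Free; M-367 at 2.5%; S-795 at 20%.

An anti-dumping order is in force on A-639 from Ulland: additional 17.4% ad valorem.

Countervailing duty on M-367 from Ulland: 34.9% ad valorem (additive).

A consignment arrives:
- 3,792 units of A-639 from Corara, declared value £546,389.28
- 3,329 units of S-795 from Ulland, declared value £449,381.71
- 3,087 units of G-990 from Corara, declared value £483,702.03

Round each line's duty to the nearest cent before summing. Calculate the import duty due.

£141,146.56

Line 1 (A-639, Corara, 3,792 units, £546,389.28):
Base rate for A-639 is £4.04/unit.
Origin Corara is the FTA partner but A-639 is not on the preference list; base rate stands.
The additional-duty order on A-639 targets Ulland, not Corara; it does not apply.
Duty = 3,792 × £4.04 = £15,319.68.
Line 2 (S-795, Ulland, 3,329 units, £449,381.71):
Base rate for S-795 is 28%.
S-795 has an FTA preferential rate, but origin Ulland is not Corara; base rate stands.
Duty = £449,381.71 × 28% = £125,826.88.
Line 3 (G-990, Corara, 3,087 units, £483,702.03):
Base rate for G-990 is £5.26/unit.
Origin Corara qualifies under the Lorland–Corara agreement and G-990 is covered: preferential rate Free applies instead.
Duty = £483,702.03 × 0% = £0.00.
Total = £15,319.68 + £125,826.88 + £0.00 = £141,146.56.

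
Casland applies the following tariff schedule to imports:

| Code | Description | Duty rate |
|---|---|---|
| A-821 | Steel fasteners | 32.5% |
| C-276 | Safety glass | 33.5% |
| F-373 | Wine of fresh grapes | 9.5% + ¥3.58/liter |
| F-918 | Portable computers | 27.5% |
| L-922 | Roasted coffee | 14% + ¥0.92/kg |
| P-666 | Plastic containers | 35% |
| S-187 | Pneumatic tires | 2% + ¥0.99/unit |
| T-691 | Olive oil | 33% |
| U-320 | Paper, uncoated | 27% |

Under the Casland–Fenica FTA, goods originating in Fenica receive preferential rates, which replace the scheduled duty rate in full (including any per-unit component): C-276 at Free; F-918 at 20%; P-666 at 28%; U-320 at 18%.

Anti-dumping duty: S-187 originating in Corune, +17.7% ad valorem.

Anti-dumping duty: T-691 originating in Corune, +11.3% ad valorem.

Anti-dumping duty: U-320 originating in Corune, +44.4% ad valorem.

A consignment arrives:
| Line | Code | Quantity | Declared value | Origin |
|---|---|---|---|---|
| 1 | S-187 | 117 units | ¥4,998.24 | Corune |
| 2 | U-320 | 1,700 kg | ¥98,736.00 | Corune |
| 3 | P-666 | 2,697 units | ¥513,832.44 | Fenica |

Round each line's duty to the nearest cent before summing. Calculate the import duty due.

Line 1 (S-187, Corune, 117 units, ¥4,998.24):
Base rate for S-187 is 2% + ¥0.99/unit.
Additional duty on S-187 from Corune: +17.7%. Applied ad valorem rate: 2% + 17.7% = 19.7%.
Duty = ¥4,998.24 × 19.7% + 117 × ¥0.99 = ¥1,100.48.
Line 2 (U-320, Corune, 1,700 kg, ¥98,736.00):
Base rate for U-320 is 27%.
U-320 has an FTA preferential rate, but origin Corune is not Fenica; base rate stands.
Additional duty on U-320 from Corune: +44.4%. Applied ad valorem rate: 27% + 44.4% = 71.4%.
Duty = ¥98,736.00 × 71.4% = ¥70,497.50.
Line 3 (P-666, Fenica, 2,697 units, ¥513,832.44):
Base rate for P-666 is 35%.
Origin Fenica qualifies under the Casland–Fenica agreement and P-666 is covered: preferential rate 28% applies instead.
Duty = ¥513,832.44 × 28% = ¥143,873.08.
Total = ¥1,100.48 + ¥70,497.50 + ¥143,873.08 = ¥215,471.06.

¥215,471.06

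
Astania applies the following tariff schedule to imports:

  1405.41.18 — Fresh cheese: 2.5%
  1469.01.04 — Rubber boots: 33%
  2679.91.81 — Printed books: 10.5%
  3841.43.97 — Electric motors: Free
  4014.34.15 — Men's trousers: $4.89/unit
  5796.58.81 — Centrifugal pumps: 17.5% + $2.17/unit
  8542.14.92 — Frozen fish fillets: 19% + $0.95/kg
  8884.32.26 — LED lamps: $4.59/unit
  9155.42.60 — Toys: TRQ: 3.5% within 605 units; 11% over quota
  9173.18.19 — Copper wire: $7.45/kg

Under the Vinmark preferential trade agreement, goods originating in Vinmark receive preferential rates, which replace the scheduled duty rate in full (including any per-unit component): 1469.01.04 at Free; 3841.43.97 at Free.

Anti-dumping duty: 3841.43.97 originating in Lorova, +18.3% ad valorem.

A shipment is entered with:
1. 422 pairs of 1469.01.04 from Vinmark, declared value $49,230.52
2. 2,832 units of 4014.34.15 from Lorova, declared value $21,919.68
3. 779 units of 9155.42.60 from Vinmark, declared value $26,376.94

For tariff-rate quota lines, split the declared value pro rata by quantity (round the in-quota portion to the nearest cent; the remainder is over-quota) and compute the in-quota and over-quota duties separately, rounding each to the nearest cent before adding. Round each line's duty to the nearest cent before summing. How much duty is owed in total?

$15,213.55

Line 1 (1469.01.04, Vinmark, 422 pairs, $49,230.52):
Base rate for 1469.01.04 is 33%.
Origin Vinmark qualifies under the Astania–Vinmark agreement and 1469.01.04 is covered: preferential rate Free applies instead.
Duty = $49,230.52 × 0% = $0.00.
Line 2 (4014.34.15, Lorova, 2,832 units, $21,919.68):
Base rate for 4014.34.15 is $4.89/unit.
Duty = 2,832 × $4.89 = $13,848.48.
Line 3 (9155.42.60, Vinmark, 779 units, $26,376.94):
Code 9155.42.60 is under a tariff-rate quota (threshold 605 units). In-quota: 605 units at 3.5%; over-quota: 174 units at 11%.
Pro-rata value split: in-quota = $26,376.94 × 605/779 = $20,485.30; over-quota = $26,376.94 − $20,485.30 = $5,891.64.
In-quota duty = $20,485.30 × 3.5% = $716.99. Over-quota duty = $5,891.64 × 11% = $648.08.
Line duty = $716.99 + $648.08 = $1,365.07.
Total = $0.00 + $13,848.48 + $1,365.07 = $15,213.55.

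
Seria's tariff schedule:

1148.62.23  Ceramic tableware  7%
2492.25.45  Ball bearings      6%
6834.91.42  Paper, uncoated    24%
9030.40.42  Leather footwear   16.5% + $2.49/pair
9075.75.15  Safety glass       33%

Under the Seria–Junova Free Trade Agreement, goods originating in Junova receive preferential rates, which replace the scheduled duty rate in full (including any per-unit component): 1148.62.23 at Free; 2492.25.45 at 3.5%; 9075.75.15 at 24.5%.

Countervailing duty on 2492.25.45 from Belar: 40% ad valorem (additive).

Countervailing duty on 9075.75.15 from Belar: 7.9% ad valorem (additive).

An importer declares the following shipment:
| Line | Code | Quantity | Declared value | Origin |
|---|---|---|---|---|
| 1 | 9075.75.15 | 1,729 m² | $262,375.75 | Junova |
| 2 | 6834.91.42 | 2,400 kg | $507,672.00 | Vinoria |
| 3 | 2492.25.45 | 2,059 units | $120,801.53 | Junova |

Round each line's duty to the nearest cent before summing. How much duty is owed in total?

Line 1 (9075.75.15, Junova, 1,729 m², $262,375.75):
Base rate for 9075.75.15 is 33%.
Origin Junova qualifies under the Seria–Junova agreement and 9075.75.15 is covered: preferential rate 24.5% applies instead.
The additional-duty order on 9075.75.15 targets Belar, not Junova; it does not apply.
Duty = $262,375.75 × 24.5% = $64,282.06.
Line 2 (6834.91.42, Vinoria, 2,400 kg, $507,672.00):
Base rate for 6834.91.42 is 24%.
Duty = $507,672.00 × 24% = $121,841.28.
Line 3 (2492.25.45, Junova, 2,059 units, $120,801.53):
Base rate for 2492.25.45 is 6%.
Origin Junova qualifies under the Seria–Junova agreement and 2492.25.45 is covered: preferential rate 3.5% applies instead.
The additional-duty order on 2492.25.45 targets Belar, not Junova; it does not apply.
Duty = $120,801.53 × 3.5% = $4,228.05.
Total = $64,282.06 + $121,841.28 + $4,228.05 = $190,351.39.

$190,351.39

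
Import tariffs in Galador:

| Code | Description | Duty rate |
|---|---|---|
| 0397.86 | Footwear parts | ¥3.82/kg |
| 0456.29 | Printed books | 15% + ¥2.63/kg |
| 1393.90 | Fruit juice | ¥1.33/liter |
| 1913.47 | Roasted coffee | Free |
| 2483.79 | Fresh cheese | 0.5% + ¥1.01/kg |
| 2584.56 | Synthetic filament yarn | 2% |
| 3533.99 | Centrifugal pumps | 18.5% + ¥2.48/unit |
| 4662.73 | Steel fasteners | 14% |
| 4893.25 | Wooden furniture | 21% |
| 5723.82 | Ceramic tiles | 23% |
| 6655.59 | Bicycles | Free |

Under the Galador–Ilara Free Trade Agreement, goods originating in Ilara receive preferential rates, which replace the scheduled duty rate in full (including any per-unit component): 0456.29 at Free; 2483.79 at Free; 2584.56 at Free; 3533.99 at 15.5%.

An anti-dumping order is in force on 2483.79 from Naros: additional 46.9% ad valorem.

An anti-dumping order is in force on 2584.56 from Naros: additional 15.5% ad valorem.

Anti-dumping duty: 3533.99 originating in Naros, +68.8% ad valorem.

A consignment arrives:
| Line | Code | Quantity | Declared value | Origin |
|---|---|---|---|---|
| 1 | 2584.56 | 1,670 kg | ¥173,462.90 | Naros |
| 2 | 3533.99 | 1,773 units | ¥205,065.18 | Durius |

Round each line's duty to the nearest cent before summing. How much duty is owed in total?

Line 1 (2584.56, Naros, 1,670 kg, ¥173,462.90):
Base rate for 2584.56 is 2%.
2584.56 has an FTA preferential rate, but origin Naros is not Ilara; base rate stands.
Additional duty on 2584.56 from Naros: +15.5%. Applied ad valorem rate: 2% + 15.5% = 17.5%.
Duty = ¥173,462.90 × 17.5% = ¥30,356.01.
Line 2 (3533.99, Durius, 1,773 units, ¥205,065.18):
Base rate for 3533.99 is 18.5% + ¥2.48/unit.
3533.99 has an FTA preferential rate, but origin Durius is not Ilara; base rate stands.
The additional-duty order on 3533.99 targets Naros, not Durius; it does not apply.
Duty = ¥205,065.18 × 18.5% + 1,773 × ¥2.48 = ¥42,334.10.
Total = ¥30,356.01 + ¥42,334.10 = ¥72,690.11.

¥72,690.11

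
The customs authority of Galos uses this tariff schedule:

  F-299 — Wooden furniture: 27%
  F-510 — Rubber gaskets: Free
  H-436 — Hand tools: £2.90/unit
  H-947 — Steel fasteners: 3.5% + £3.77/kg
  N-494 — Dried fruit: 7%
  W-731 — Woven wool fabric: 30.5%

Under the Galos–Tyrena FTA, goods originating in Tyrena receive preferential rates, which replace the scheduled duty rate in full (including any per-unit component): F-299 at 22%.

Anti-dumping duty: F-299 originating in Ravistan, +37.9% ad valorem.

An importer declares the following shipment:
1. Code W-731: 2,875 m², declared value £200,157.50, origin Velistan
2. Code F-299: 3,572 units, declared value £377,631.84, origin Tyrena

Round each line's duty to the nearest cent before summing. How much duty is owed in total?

£144,127.04

Line 1 (W-731, Velistan, 2,875 m², £200,157.50):
Base rate for W-731 is 30.5%.
Duty = £200,157.50 × 30.5% = £61,048.04.
Line 2 (F-299, Tyrena, 3,572 units, £377,631.84):
Base rate for F-299 is 27%.
Origin Tyrena qualifies under the Galos–Tyrena agreement and F-299 is covered: preferential rate 22% applies instead.
The additional-duty order on F-299 targets Ravistan, not Tyrena; it does not apply.
Duty = £377,631.84 × 22% = £83,079.00.
Total = £61,048.04 + £83,079.00 = £144,127.04.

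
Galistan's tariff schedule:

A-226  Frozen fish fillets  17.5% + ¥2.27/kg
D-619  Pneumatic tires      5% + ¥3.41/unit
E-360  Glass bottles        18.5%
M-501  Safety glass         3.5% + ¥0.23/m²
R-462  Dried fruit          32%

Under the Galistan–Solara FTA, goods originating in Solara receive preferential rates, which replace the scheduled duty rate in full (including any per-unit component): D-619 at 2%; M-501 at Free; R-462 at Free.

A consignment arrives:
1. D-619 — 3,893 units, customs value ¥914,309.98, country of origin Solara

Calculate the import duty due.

¥18,286.20

Line 1 (D-619, Solara, 3,893 units, ¥914,309.98):
Base rate for D-619 is 5% + ¥3.41/unit.
Origin Solara qualifies under the Galistan–Solara agreement and D-619 is covered: preferential rate 2% applies instead.
Duty = ¥914,309.98 × 2% = ¥18,286.20.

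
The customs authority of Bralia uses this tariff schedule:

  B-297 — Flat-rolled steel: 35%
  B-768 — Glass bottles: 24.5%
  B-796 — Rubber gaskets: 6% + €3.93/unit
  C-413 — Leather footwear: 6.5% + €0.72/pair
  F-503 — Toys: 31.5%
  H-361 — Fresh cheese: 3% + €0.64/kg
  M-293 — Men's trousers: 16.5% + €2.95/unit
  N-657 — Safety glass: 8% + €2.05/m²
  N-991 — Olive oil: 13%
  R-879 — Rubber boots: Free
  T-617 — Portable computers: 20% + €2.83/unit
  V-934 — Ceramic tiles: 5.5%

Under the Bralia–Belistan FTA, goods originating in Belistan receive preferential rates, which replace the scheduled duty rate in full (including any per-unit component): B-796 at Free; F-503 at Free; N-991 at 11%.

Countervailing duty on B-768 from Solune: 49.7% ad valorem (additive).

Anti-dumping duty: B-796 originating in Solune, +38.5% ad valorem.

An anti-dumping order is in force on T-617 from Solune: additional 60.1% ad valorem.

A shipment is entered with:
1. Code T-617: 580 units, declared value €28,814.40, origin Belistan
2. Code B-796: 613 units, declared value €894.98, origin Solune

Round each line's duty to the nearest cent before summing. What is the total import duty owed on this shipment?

€10,211.64

Line 1 (T-617, Belistan, 580 units, €28,814.40):
Base rate for T-617 is 20% + €2.83/unit.
Origin Belistan is the FTA partner but T-617 is not on the preference list; base rate stands.
The additional-duty order on T-617 targets Solune, not Belistan; it does not apply.
Duty = €28,814.40 × 20% + 580 × €2.83 = €7,404.28.
Line 2 (B-796, Solune, 613 units, €894.98):
Base rate for B-796 is 6% + €3.93/unit.
B-796 has an FTA preferential rate, but origin Solune is not Belistan; base rate stands.
Additional duty on B-796 from Solune: +38.5%. Applied ad valorem rate: 6% + 38.5% = 44.5%.
Duty = €894.98 × 44.5% + 613 × €3.93 = €2,807.36.
Total = €7,404.28 + €2,807.36 = €10,211.64.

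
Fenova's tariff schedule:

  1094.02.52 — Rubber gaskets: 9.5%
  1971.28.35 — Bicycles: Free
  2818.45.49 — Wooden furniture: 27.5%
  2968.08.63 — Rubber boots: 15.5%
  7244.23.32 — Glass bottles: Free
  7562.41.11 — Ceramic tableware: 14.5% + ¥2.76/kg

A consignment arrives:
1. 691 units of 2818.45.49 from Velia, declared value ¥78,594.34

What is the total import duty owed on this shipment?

¥21,613.44

Line 1 (2818.45.49, Velia, 691 units, ¥78,594.34):
Base rate for 2818.45.49 is 27.5%.
Duty = ¥78,594.34 × 27.5% = ¥21,613.44.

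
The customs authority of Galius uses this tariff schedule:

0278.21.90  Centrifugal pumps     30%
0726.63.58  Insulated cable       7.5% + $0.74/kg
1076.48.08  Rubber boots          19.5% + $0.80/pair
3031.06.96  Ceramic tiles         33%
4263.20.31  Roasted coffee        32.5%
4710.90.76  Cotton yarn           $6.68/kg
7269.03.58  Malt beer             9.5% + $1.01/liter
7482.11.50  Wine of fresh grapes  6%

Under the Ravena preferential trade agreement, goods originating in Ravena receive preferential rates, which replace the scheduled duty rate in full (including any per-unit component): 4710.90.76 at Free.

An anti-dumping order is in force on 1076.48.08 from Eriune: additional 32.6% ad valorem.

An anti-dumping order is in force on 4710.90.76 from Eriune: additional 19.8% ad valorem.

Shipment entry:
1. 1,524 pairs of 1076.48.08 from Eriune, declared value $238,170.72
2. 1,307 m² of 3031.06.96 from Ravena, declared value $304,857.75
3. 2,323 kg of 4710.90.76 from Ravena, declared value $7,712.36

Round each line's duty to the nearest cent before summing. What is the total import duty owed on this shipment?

$225,909.21

Line 1 (1076.48.08, Eriune, 1,524 pairs, $238,170.72):
Base rate for 1076.48.08 is 19.5% + $0.80/pair.
Additional duty on 1076.48.08 from Eriune: +32.6%. Applied ad valorem rate: 19.5% + 32.6% = 52.1%.
Duty = $238,170.72 × 52.1% + 1,524 × $0.80 = $125,306.15.
Line 2 (3031.06.96, Ravena, 1,307 m², $304,857.75):
Base rate for 3031.06.96 is 33%.
Origin Ravena is the FTA partner but 3031.06.96 is not on the preference list; base rate stands.
Duty = $304,857.75 × 33% = $100,603.06.
Line 3 (4710.90.76, Ravena, 2,323 kg, $7,712.36):
Base rate for 4710.90.76 is $6.68/kg.
Origin Ravena qualifies under the Galius–Ravena agreement and 4710.90.76 is covered: preferential rate Free applies instead.
The additional-duty order on 4710.90.76 targets Eriune, not Ravena; it does not apply.
Duty = $7,712.36 × 0% = $0.00.
Total = $125,306.15 + $100,603.06 + $0.00 = $225,909.21.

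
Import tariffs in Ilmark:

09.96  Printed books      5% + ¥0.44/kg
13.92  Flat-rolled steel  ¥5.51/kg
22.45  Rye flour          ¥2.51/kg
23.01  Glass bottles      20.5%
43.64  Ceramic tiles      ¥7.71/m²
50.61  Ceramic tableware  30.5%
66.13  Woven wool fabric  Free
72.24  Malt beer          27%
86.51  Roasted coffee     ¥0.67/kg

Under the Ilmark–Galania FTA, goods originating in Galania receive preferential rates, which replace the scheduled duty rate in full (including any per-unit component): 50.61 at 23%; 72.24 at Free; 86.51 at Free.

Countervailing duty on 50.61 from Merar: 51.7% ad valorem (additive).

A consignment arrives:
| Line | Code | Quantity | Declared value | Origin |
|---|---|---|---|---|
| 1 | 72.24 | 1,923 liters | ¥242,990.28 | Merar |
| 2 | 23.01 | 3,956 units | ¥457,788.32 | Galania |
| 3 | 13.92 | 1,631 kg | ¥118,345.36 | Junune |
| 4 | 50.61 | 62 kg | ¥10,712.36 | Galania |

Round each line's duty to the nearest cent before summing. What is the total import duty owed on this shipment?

Line 1 (72.24, Merar, 1,923 liters, ¥242,990.28):
Base rate for 72.24 is 27%.
72.24 has an FTA preferential rate, but origin Merar is not Galania; base rate stands.
Duty = ¥242,990.28 × 27% = ¥65,607.38.
Line 2 (23.01, Galania, 3,956 units, ¥457,788.32):
Base rate for 23.01 is 20.5%.
Origin Galania is the FTA partner but 23.01 is not on the preference list; base rate stands.
Duty = ¥457,788.32 × 20.5% = ¥93,846.61.
Line 3 (13.92, Junune, 1,631 kg, ¥118,345.36):
Base rate for 13.92 is ¥5.51/kg.
Duty = 1,631 × ¥5.51 = ¥8,986.81.
Line 4 (50.61, Galania, 62 kg, ¥10,712.36):
Base rate for 50.61 is 30.5%.
Origin Galania qualifies under the Ilmark–Galania agreement and 50.61 is covered: preferential rate 23% applies instead.
The additional-duty order on 50.61 targets Merar, not Galania; it does not apply.
Duty = ¥10,712.36 × 23% = ¥2,463.84.
Total = ¥65,607.38 + ¥93,846.61 + ¥8,986.81 + ¥2,463.84 = ¥170,904.64.

¥170,904.64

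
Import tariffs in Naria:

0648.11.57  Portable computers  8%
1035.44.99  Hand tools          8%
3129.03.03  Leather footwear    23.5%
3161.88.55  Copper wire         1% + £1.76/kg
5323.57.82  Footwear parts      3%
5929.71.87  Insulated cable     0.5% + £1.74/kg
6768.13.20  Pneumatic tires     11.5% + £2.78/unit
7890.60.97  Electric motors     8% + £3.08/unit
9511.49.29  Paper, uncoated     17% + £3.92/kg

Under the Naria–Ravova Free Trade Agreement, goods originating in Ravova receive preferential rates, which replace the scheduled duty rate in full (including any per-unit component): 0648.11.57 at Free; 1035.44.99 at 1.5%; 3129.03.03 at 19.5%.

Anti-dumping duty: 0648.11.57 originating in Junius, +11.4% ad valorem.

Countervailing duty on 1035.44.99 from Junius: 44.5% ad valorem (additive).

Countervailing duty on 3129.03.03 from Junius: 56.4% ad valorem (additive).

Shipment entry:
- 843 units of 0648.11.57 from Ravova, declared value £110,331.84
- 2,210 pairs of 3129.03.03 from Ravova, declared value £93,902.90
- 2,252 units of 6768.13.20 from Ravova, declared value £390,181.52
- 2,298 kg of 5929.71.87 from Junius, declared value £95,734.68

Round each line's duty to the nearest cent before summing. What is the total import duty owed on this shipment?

Line 1 (0648.11.57, Ravova, 843 units, £110,331.84):
Base rate for 0648.11.57 is 8%.
Origin Ravova qualifies under the Naria–Ravova agreement and 0648.11.57 is covered: preferential rate Free applies instead.
The additional-duty order on 0648.11.57 targets Junius, not Ravova; it does not apply.
Duty = £110,331.84 × 0% = £0.00.
Line 2 (3129.03.03, Ravova, 2,210 pairs, £93,902.90):
Base rate for 3129.03.03 is 23.5%.
Origin Ravova qualifies under the Naria–Ravova agreement and 3129.03.03 is covered: preferential rate 19.5% applies instead.
The additional-duty order on 3129.03.03 targets Junius, not Ravova; it does not apply.
Duty = £93,902.90 × 19.5% = £18,311.07.
Line 3 (6768.13.20, Ravova, 2,252 units, £390,181.52):
Base rate for 6768.13.20 is 11.5% + £2.78/unit.
Origin Ravova is the FTA partner but 6768.13.20 is not on the preference list; base rate stands.
Duty = £390,181.52 × 11.5% + 2,252 × £2.78 = £51,131.43.
Line 4 (5929.71.87, Junius, 2,298 kg, £95,734.68):
Base rate for 5929.71.87 is 0.5% + £1.74/kg.
Duty = £95,734.68 × 0.5% + 2,298 × £1.74 = £4,477.19.
Total = £0.00 + £18,311.07 + £51,131.43 + £4,477.19 = £73,919.69.

£73,919.69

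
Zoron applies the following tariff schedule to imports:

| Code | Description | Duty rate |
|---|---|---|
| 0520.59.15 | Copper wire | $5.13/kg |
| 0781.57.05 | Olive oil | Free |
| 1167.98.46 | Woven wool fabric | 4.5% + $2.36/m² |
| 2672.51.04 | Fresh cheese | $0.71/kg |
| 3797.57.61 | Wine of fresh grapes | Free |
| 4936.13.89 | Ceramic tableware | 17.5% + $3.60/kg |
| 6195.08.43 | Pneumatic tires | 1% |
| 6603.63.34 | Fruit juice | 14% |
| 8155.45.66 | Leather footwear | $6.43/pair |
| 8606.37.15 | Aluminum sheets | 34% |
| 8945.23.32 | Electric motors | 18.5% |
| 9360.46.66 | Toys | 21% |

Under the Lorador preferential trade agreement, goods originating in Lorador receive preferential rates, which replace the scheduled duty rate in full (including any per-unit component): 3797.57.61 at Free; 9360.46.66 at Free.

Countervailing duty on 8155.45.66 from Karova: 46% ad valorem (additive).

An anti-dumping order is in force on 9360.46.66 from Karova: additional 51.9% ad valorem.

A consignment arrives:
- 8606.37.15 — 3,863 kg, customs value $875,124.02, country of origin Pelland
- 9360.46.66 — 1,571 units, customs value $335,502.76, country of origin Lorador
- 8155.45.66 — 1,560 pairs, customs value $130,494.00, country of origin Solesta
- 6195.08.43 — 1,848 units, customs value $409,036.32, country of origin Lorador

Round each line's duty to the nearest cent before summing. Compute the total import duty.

$311,663.33

Line 1 (8606.37.15, Pelland, 3,863 kg, $875,124.02):
Base rate for 8606.37.15 is 34%.
Duty = $875,124.02 × 34% = $297,542.17.
Line 2 (9360.46.66, Lorador, 1,571 units, $335,502.76):
Base rate for 9360.46.66 is 21%.
Origin Lorador qualifies under the Zoron–Lorador agreement and 9360.46.66 is covered: preferential rate Free applies instead.
The additional-duty order on 9360.46.66 targets Karova, not Lorador; it does not apply.
Duty = $335,502.76 × 0% = $0.00.
Line 3 (8155.45.66, Solesta, 1,560 pairs, $130,494.00):
Base rate for 8155.45.66 is $6.43/pair.
The additional-duty order on 8155.45.66 targets Karova, not Solesta; it does not apply.
Duty = 1,560 × $6.43 = $10,030.80.
Line 4 (6195.08.43, Lorador, 1,848 units, $409,036.32):
Base rate for 6195.08.43 is 1%.
Origin Lorador is the FTA partner but 6195.08.43 is not on the preference list; base rate stands.
Duty = $409,036.32 × 1% = $4,090.36.
Total = $297,542.17 + $0.00 + $10,030.80 + $4,090.36 = $311,663.33.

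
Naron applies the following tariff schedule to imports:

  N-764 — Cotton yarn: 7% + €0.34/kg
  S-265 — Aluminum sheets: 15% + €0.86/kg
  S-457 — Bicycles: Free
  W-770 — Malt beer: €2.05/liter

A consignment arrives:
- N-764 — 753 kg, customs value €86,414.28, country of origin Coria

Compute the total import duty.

€6,305.02

Line 1 (N-764, Coria, 753 kg, €86,414.28):
Base rate for N-764 is 7% + €0.34/kg.
Duty = €86,414.28 × 7% + 753 × €0.34 = €6,305.02.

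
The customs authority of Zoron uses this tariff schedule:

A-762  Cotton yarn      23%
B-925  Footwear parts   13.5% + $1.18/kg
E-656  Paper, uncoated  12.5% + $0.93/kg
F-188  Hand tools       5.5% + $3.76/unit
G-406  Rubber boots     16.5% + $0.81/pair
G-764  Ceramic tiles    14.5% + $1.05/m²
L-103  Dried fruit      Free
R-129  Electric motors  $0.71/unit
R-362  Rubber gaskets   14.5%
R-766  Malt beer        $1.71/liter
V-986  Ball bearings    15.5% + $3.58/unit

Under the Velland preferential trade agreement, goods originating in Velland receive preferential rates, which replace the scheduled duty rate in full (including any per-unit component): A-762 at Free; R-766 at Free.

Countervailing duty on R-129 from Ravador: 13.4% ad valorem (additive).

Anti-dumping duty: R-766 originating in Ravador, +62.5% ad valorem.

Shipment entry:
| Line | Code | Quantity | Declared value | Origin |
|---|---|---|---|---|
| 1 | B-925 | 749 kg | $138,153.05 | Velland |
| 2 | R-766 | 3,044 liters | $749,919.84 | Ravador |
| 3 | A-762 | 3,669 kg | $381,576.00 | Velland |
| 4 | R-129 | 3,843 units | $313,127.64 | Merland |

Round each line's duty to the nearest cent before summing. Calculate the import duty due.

$496,168.15

Line 1 (B-925, Velland, 749 kg, $138,153.05):
Base rate for B-925 is 13.5% + $1.18/kg.
Origin Velland is the FTA partner but B-925 is not on the preference list; base rate stands.
Duty = $138,153.05 × 13.5% + 749 × $1.18 = $19,534.48.
Line 2 (R-766, Ravador, 3,044 liters, $749,919.84):
Base rate for R-766 is $1.71/liter.
R-766 has an FTA preferential rate, but origin Ravador is not Velland; base rate stands.
Additional duty on R-766 from Ravador: +62.5% ad valorem. Applied ad valorem rate = 62.5%.
Duty = $749,919.84 × 62.5% + 3,044 × $1.71 = $473,905.14.
Line 3 (A-762, Velland, 3,669 kg, $381,576.00):
Base rate for A-762 is 23%.
Origin Velland qualifies under the Zoron–Velland agreement and A-762 is covered: preferential rate Free applies instead.
Duty = $381,576.00 × 0% = $0.00.
Line 4 (R-129, Merland, 3,843 units, $313,127.64):
Base rate for R-129 is $0.71/unit.
The additional-duty order on R-129 targets Ravador, not Merland; it does not apply.
Duty = 3,843 × $0.71 = $2,728.53.
Total = $19,534.48 + $473,905.14 + $0.00 + $2,728.53 = $496,168.15.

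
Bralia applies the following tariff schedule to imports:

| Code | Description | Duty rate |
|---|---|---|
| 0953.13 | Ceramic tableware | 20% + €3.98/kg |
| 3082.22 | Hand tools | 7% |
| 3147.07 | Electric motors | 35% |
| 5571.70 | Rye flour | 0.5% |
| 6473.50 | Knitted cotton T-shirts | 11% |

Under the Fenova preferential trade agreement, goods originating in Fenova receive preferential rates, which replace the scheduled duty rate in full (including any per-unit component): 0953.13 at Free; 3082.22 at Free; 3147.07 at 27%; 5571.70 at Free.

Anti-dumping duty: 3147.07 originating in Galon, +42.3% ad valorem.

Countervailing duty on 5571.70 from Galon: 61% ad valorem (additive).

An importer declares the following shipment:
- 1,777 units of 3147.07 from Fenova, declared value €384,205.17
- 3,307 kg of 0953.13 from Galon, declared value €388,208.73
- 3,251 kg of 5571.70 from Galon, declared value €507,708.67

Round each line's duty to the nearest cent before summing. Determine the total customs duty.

Line 1 (3147.07, Fenova, 1,777 units, €384,205.17):
Base rate for 3147.07 is 35%.
Origin Fenova qualifies under the Bralia–Fenova agreement and 3147.07 is covered: preferential rate 27% applies instead.
The additional-duty order on 3147.07 targets Galon, not Fenova; it does not apply.
Duty = €384,205.17 × 27% = €103,735.40.
Line 2 (0953.13, Galon, 3,307 kg, €388,208.73):
Base rate for 0953.13 is 20% + €3.98/kg.
0953.13 has an FTA preferential rate, but origin Galon is not Fenova; base rate stands.
Duty = €388,208.73 × 20% + 3,307 × €3.98 = €90,803.61.
Line 3 (5571.70, Galon, 3,251 kg, €507,708.67):
Base rate for 5571.70 is 0.5%.
5571.70 has an FTA preferential rate, but origin Galon is not Fenova; base rate stands.
Additional duty on 5571.70 from Galon: +61%. Applied ad valorem rate: 0.5% + 61% = 61.5%.
Duty = €507,708.67 × 61.5% = €312,240.83.
Total = €103,735.40 + €90,803.61 + €312,240.83 = €506,779.84.

€506,779.84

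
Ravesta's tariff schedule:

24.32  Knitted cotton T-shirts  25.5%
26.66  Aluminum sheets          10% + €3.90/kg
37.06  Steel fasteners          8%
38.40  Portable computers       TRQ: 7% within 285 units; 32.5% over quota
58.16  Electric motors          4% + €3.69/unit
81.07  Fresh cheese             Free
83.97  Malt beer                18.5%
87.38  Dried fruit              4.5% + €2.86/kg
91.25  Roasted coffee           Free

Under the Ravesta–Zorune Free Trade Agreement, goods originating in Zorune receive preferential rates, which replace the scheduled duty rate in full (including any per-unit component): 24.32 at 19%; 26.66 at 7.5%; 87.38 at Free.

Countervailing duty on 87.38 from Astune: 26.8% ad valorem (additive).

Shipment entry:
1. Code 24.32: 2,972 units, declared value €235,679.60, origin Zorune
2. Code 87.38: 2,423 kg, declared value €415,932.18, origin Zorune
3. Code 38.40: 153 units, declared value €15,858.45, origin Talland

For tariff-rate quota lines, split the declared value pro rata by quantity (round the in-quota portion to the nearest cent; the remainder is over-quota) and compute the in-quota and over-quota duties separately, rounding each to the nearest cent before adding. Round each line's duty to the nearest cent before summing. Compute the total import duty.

€45,889.21

Line 1 (24.32, Zorune, 2,972 units, €235,679.60):
Base rate for 24.32 is 25.5%.
Origin Zorune qualifies under the Ravesta–Zorune agreement and 24.32 is covered: preferential rate 19% applies instead.
Duty = €235,679.60 × 19% = €44,779.12.
Line 2 (87.38, Zorune, 2,423 kg, €415,932.18):
Base rate for 87.38 is 4.5% + €2.86/kg.
Origin Zorune qualifies under the Ravesta–Zorune agreement and 87.38 is covered: preferential rate Free applies instead.
The additional-duty order on 87.38 targets Astune, not Zorune; it does not apply.
Duty = €415,932.18 × 0% = €0.00.
Line 3 (38.40, Talland, 153 units, €15,858.45):
Code 38.40 is under a tariff-rate quota (threshold 285 units). Quantity 153 units is within the quota, so the in-quota rate 7% applies to the full value.
Duty = €15,858.45 × 7% = €1,110.09.
Total = €44,779.12 + €0.00 + €1,110.09 = €45,889.21.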